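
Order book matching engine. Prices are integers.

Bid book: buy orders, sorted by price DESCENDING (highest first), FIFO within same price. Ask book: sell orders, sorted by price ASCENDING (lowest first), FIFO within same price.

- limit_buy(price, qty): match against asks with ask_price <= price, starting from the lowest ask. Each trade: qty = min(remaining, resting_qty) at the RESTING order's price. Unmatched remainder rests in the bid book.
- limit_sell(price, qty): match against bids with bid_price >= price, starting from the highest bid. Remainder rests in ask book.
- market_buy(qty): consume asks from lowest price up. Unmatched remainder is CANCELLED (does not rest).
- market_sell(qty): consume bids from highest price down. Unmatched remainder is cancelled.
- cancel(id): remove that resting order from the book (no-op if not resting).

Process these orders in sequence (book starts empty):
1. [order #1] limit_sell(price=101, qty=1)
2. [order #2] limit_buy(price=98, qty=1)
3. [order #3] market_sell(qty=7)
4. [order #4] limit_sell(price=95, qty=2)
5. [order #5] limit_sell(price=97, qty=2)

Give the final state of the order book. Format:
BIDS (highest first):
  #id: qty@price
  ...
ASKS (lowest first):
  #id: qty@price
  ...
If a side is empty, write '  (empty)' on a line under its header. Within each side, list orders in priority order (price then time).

After op 1 [order #1] limit_sell(price=101, qty=1): fills=none; bids=[-] asks=[#1:1@101]
After op 2 [order #2] limit_buy(price=98, qty=1): fills=none; bids=[#2:1@98] asks=[#1:1@101]
After op 3 [order #3] market_sell(qty=7): fills=#2x#3:1@98; bids=[-] asks=[#1:1@101]
After op 4 [order #4] limit_sell(price=95, qty=2): fills=none; bids=[-] asks=[#4:2@95 #1:1@101]
After op 5 [order #5] limit_sell(price=97, qty=2): fills=none; bids=[-] asks=[#4:2@95 #5:2@97 #1:1@101]

Answer: BIDS (highest first):
  (empty)
ASKS (lowest first):
  #4: 2@95
  #5: 2@97
  #1: 1@101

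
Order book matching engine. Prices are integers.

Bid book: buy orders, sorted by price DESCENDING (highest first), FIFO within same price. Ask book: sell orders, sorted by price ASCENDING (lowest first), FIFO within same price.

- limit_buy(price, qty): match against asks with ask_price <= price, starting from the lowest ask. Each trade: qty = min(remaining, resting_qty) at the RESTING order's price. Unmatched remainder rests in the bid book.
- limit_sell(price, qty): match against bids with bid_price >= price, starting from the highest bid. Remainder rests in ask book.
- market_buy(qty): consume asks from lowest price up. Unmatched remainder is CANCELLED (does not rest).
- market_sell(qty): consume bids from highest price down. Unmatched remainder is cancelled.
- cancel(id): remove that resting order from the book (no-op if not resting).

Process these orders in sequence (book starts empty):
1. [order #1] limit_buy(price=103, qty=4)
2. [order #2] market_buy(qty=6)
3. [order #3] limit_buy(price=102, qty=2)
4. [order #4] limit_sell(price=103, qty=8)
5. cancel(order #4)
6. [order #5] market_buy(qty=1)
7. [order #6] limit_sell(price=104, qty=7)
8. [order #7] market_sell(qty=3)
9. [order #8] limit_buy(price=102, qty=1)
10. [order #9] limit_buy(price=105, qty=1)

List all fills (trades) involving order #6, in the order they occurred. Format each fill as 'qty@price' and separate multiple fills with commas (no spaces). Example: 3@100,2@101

Answer: 1@104

Derivation:
After op 1 [order #1] limit_buy(price=103, qty=4): fills=none; bids=[#1:4@103] asks=[-]
After op 2 [order #2] market_buy(qty=6): fills=none; bids=[#1:4@103] asks=[-]
After op 3 [order #3] limit_buy(price=102, qty=2): fills=none; bids=[#1:4@103 #3:2@102] asks=[-]
After op 4 [order #4] limit_sell(price=103, qty=8): fills=#1x#4:4@103; bids=[#3:2@102] asks=[#4:4@103]
After op 5 cancel(order #4): fills=none; bids=[#3:2@102] asks=[-]
After op 6 [order #5] market_buy(qty=1): fills=none; bids=[#3:2@102] asks=[-]
After op 7 [order #6] limit_sell(price=104, qty=7): fills=none; bids=[#3:2@102] asks=[#6:7@104]
After op 8 [order #7] market_sell(qty=3): fills=#3x#7:2@102; bids=[-] asks=[#6:7@104]
After op 9 [order #8] limit_buy(price=102, qty=1): fills=none; bids=[#8:1@102] asks=[#6:7@104]
After op 10 [order #9] limit_buy(price=105, qty=1): fills=#9x#6:1@104; bids=[#8:1@102] asks=[#6:6@104]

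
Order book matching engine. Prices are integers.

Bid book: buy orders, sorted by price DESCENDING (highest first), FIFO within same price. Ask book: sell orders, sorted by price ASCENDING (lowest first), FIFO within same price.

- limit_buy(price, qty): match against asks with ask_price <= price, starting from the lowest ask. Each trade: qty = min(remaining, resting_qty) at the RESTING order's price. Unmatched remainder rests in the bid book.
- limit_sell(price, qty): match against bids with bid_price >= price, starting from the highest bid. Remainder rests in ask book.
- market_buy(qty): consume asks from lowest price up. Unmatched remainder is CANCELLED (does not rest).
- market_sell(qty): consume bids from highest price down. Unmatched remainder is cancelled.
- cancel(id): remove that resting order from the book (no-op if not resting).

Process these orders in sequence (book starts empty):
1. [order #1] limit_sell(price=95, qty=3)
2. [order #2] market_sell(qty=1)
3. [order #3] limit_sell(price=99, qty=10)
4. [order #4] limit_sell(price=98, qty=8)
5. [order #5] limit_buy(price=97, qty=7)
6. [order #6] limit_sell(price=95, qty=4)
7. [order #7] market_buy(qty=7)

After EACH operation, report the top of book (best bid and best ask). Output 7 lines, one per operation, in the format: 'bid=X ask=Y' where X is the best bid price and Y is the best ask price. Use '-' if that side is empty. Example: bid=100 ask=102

Answer: bid=- ask=95
bid=- ask=95
bid=- ask=95
bid=- ask=95
bid=97 ask=98
bid=- ask=98
bid=- ask=98

Derivation:
After op 1 [order #1] limit_sell(price=95, qty=3): fills=none; bids=[-] asks=[#1:3@95]
After op 2 [order #2] market_sell(qty=1): fills=none; bids=[-] asks=[#1:3@95]
After op 3 [order #3] limit_sell(price=99, qty=10): fills=none; bids=[-] asks=[#1:3@95 #3:10@99]
After op 4 [order #4] limit_sell(price=98, qty=8): fills=none; bids=[-] asks=[#1:3@95 #4:8@98 #3:10@99]
After op 5 [order #5] limit_buy(price=97, qty=7): fills=#5x#1:3@95; bids=[#5:4@97] asks=[#4:8@98 #3:10@99]
After op 6 [order #6] limit_sell(price=95, qty=4): fills=#5x#6:4@97; bids=[-] asks=[#4:8@98 #3:10@99]
After op 7 [order #7] market_buy(qty=7): fills=#7x#4:7@98; bids=[-] asks=[#4:1@98 #3:10@99]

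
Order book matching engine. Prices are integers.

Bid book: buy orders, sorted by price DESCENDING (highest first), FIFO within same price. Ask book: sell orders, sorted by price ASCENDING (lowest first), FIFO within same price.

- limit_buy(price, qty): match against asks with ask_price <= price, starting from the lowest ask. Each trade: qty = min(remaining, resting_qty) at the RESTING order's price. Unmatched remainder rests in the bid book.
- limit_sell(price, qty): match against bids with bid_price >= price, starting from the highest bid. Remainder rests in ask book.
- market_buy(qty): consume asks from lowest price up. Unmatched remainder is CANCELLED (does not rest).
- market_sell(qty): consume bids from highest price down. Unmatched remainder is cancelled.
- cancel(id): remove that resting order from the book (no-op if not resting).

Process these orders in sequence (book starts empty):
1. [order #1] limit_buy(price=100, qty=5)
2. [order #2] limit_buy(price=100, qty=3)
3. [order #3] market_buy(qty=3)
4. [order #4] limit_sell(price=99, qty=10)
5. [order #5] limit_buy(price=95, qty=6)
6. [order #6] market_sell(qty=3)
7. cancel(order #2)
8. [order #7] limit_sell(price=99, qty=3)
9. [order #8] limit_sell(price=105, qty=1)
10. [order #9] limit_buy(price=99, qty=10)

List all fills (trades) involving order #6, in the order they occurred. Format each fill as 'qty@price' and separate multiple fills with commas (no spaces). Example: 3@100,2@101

Answer: 3@95

Derivation:
After op 1 [order #1] limit_buy(price=100, qty=5): fills=none; bids=[#1:5@100] asks=[-]
After op 2 [order #2] limit_buy(price=100, qty=3): fills=none; bids=[#1:5@100 #2:3@100] asks=[-]
After op 3 [order #3] market_buy(qty=3): fills=none; bids=[#1:5@100 #2:3@100] asks=[-]
After op 4 [order #4] limit_sell(price=99, qty=10): fills=#1x#4:5@100 #2x#4:3@100; bids=[-] asks=[#4:2@99]
After op 5 [order #5] limit_buy(price=95, qty=6): fills=none; bids=[#5:6@95] asks=[#4:2@99]
After op 6 [order #6] market_sell(qty=3): fills=#5x#6:3@95; bids=[#5:3@95] asks=[#4:2@99]
After op 7 cancel(order #2): fills=none; bids=[#5:3@95] asks=[#4:2@99]
After op 8 [order #7] limit_sell(price=99, qty=3): fills=none; bids=[#5:3@95] asks=[#4:2@99 #7:3@99]
After op 9 [order #8] limit_sell(price=105, qty=1): fills=none; bids=[#5:3@95] asks=[#4:2@99 #7:3@99 #8:1@105]
After op 10 [order #9] limit_buy(price=99, qty=10): fills=#9x#4:2@99 #9x#7:3@99; bids=[#9:5@99 #5:3@95] asks=[#8:1@105]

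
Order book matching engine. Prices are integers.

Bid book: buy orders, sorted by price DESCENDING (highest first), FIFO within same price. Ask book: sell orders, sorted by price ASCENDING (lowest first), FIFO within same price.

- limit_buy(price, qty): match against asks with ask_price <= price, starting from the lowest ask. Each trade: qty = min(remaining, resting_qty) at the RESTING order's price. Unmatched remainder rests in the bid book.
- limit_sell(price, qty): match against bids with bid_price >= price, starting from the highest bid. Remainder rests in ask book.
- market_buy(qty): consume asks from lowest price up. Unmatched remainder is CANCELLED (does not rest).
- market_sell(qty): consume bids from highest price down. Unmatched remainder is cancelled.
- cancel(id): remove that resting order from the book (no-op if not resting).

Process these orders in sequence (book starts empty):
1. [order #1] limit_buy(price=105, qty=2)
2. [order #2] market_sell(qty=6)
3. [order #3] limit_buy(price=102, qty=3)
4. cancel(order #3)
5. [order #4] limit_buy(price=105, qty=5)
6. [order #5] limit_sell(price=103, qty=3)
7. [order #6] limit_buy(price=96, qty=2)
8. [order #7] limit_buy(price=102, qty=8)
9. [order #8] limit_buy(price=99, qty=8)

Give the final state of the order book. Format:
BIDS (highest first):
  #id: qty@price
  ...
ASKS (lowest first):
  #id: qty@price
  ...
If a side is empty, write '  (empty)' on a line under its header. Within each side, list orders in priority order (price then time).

After op 1 [order #1] limit_buy(price=105, qty=2): fills=none; bids=[#1:2@105] asks=[-]
After op 2 [order #2] market_sell(qty=6): fills=#1x#2:2@105; bids=[-] asks=[-]
After op 3 [order #3] limit_buy(price=102, qty=3): fills=none; bids=[#3:3@102] asks=[-]
After op 4 cancel(order #3): fills=none; bids=[-] asks=[-]
After op 5 [order #4] limit_buy(price=105, qty=5): fills=none; bids=[#4:5@105] asks=[-]
After op 6 [order #5] limit_sell(price=103, qty=3): fills=#4x#5:3@105; bids=[#4:2@105] asks=[-]
After op 7 [order #6] limit_buy(price=96, qty=2): fills=none; bids=[#4:2@105 #6:2@96] asks=[-]
After op 8 [order #7] limit_buy(price=102, qty=8): fills=none; bids=[#4:2@105 #7:8@102 #6:2@96] asks=[-]
After op 9 [order #8] limit_buy(price=99, qty=8): fills=none; bids=[#4:2@105 #7:8@102 #8:8@99 #6:2@96] asks=[-]

Answer: BIDS (highest first):
  #4: 2@105
  #7: 8@102
  #8: 8@99
  #6: 2@96
ASKS (lowest first):
  (empty)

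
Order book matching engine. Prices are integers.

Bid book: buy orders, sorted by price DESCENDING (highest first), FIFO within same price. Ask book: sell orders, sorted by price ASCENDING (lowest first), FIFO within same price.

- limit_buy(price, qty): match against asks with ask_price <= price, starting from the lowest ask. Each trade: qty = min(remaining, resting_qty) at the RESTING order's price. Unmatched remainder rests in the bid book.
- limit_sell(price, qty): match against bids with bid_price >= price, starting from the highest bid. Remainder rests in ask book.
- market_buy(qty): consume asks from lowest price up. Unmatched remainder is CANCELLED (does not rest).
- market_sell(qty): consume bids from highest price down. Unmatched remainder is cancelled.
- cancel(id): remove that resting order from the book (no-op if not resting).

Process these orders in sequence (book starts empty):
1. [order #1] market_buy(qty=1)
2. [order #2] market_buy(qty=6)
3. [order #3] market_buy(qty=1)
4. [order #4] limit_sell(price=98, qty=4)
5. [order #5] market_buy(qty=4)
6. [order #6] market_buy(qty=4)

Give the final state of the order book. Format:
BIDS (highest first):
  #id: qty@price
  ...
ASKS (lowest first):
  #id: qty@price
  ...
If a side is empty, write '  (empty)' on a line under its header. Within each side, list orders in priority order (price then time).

After op 1 [order #1] market_buy(qty=1): fills=none; bids=[-] asks=[-]
After op 2 [order #2] market_buy(qty=6): fills=none; bids=[-] asks=[-]
After op 3 [order #3] market_buy(qty=1): fills=none; bids=[-] asks=[-]
After op 4 [order #4] limit_sell(price=98, qty=4): fills=none; bids=[-] asks=[#4:4@98]
After op 5 [order #5] market_buy(qty=4): fills=#5x#4:4@98; bids=[-] asks=[-]
After op 6 [order #6] market_buy(qty=4): fills=none; bids=[-] asks=[-]

Answer: BIDS (highest first):
  (empty)
ASKS (lowest first):
  (empty)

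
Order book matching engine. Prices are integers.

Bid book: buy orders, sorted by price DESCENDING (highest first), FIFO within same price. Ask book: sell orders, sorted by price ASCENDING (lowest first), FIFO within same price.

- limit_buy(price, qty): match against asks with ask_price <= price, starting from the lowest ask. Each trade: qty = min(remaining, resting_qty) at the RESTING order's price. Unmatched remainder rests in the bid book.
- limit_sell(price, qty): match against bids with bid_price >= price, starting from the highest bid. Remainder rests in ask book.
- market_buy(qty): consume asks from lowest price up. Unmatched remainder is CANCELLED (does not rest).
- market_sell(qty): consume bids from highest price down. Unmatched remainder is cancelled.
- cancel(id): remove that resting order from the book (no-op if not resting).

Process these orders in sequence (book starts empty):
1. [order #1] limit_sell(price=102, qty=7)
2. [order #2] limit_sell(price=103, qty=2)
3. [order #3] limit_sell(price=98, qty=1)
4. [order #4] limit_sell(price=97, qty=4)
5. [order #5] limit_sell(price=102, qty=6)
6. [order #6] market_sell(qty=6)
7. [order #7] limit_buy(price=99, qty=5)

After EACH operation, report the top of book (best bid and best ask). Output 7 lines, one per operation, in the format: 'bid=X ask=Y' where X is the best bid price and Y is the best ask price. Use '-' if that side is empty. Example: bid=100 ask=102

Answer: bid=- ask=102
bid=- ask=102
bid=- ask=98
bid=- ask=97
bid=- ask=97
bid=- ask=97
bid=- ask=102

Derivation:
After op 1 [order #1] limit_sell(price=102, qty=7): fills=none; bids=[-] asks=[#1:7@102]
After op 2 [order #2] limit_sell(price=103, qty=2): fills=none; bids=[-] asks=[#1:7@102 #2:2@103]
After op 3 [order #3] limit_sell(price=98, qty=1): fills=none; bids=[-] asks=[#3:1@98 #1:7@102 #2:2@103]
After op 4 [order #4] limit_sell(price=97, qty=4): fills=none; bids=[-] asks=[#4:4@97 #3:1@98 #1:7@102 #2:2@103]
After op 5 [order #5] limit_sell(price=102, qty=6): fills=none; bids=[-] asks=[#4:4@97 #3:1@98 #1:7@102 #5:6@102 #2:2@103]
After op 6 [order #6] market_sell(qty=6): fills=none; bids=[-] asks=[#4:4@97 #3:1@98 #1:7@102 #5:6@102 #2:2@103]
After op 7 [order #7] limit_buy(price=99, qty=5): fills=#7x#4:4@97 #7x#3:1@98; bids=[-] asks=[#1:7@102 #5:6@102 #2:2@103]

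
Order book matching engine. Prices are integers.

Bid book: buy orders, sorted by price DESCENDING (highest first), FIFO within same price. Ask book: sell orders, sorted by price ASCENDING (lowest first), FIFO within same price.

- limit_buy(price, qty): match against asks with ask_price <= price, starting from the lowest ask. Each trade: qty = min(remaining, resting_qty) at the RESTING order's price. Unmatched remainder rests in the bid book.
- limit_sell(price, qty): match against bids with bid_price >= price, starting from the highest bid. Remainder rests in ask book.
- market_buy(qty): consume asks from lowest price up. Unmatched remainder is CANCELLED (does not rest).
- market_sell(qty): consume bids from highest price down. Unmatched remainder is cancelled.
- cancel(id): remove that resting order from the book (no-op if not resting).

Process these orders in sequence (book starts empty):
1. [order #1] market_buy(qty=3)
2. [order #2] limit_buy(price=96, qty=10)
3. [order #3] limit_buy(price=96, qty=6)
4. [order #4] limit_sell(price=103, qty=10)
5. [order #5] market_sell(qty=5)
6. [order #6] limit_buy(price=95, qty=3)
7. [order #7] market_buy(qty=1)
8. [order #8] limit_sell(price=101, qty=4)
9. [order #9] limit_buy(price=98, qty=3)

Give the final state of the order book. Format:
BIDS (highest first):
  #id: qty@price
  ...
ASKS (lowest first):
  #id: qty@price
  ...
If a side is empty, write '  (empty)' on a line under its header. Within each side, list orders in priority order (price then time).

Answer: BIDS (highest first):
  #9: 3@98
  #2: 5@96
  #3: 6@96
  #6: 3@95
ASKS (lowest first):
  #8: 4@101
  #4: 9@103

Derivation:
After op 1 [order #1] market_buy(qty=3): fills=none; bids=[-] asks=[-]
After op 2 [order #2] limit_buy(price=96, qty=10): fills=none; bids=[#2:10@96] asks=[-]
After op 3 [order #3] limit_buy(price=96, qty=6): fills=none; bids=[#2:10@96 #3:6@96] asks=[-]
After op 4 [order #4] limit_sell(price=103, qty=10): fills=none; bids=[#2:10@96 #3:6@96] asks=[#4:10@103]
After op 5 [order #5] market_sell(qty=5): fills=#2x#5:5@96; bids=[#2:5@96 #3:6@96] asks=[#4:10@103]
After op 6 [order #6] limit_buy(price=95, qty=3): fills=none; bids=[#2:5@96 #3:6@96 #6:3@95] asks=[#4:10@103]
After op 7 [order #7] market_buy(qty=1): fills=#7x#4:1@103; bids=[#2:5@96 #3:6@96 #6:3@95] asks=[#4:9@103]
After op 8 [order #8] limit_sell(price=101, qty=4): fills=none; bids=[#2:5@96 #3:6@96 #6:3@95] asks=[#8:4@101 #4:9@103]
After op 9 [order #9] limit_buy(price=98, qty=3): fills=none; bids=[#9:3@98 #2:5@96 #3:6@96 #6:3@95] asks=[#8:4@101 #4:9@103]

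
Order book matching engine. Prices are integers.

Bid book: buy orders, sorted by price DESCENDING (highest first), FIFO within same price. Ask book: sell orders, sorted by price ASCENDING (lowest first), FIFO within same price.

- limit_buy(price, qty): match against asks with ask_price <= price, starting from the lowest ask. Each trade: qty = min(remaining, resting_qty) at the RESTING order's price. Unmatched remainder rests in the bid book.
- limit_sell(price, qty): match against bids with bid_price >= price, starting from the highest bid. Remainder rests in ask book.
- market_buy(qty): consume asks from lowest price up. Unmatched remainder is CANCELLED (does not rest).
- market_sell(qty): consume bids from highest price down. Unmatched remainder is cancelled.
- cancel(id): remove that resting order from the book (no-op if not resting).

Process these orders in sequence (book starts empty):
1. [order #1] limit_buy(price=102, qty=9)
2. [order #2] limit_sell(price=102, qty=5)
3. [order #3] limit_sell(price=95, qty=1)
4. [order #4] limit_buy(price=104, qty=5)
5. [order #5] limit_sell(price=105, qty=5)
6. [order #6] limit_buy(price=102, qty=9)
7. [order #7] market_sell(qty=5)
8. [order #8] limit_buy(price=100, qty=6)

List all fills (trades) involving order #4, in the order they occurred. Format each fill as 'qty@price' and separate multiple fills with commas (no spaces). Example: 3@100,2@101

Answer: 5@104

Derivation:
After op 1 [order #1] limit_buy(price=102, qty=9): fills=none; bids=[#1:9@102] asks=[-]
After op 2 [order #2] limit_sell(price=102, qty=5): fills=#1x#2:5@102; bids=[#1:4@102] asks=[-]
After op 3 [order #3] limit_sell(price=95, qty=1): fills=#1x#3:1@102; bids=[#1:3@102] asks=[-]
After op 4 [order #4] limit_buy(price=104, qty=5): fills=none; bids=[#4:5@104 #1:3@102] asks=[-]
After op 5 [order #5] limit_sell(price=105, qty=5): fills=none; bids=[#4:5@104 #1:3@102] asks=[#5:5@105]
After op 6 [order #6] limit_buy(price=102, qty=9): fills=none; bids=[#4:5@104 #1:3@102 #6:9@102] asks=[#5:5@105]
After op 7 [order #7] market_sell(qty=5): fills=#4x#7:5@104; bids=[#1:3@102 #6:9@102] asks=[#5:5@105]
After op 8 [order #8] limit_buy(price=100, qty=6): fills=none; bids=[#1:3@102 #6:9@102 #8:6@100] asks=[#5:5@105]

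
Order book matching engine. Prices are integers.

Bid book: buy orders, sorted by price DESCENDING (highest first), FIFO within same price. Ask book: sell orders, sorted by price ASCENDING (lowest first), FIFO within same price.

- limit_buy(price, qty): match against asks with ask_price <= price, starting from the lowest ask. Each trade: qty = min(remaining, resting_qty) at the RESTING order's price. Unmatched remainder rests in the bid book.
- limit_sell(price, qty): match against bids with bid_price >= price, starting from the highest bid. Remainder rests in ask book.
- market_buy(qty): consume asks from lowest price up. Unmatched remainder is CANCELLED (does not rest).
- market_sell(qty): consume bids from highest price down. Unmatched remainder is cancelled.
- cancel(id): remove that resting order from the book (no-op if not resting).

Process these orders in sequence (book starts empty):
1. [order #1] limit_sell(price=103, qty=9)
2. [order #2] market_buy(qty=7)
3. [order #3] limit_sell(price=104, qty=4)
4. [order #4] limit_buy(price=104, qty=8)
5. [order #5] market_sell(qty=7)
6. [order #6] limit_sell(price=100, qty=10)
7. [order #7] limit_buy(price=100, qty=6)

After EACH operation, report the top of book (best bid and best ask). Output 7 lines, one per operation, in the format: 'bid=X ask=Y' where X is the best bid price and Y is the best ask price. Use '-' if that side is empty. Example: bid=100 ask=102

Answer: bid=- ask=103
bid=- ask=103
bid=- ask=103
bid=104 ask=-
bid=- ask=-
bid=- ask=100
bid=- ask=100

Derivation:
After op 1 [order #1] limit_sell(price=103, qty=9): fills=none; bids=[-] asks=[#1:9@103]
After op 2 [order #2] market_buy(qty=7): fills=#2x#1:7@103; bids=[-] asks=[#1:2@103]
After op 3 [order #3] limit_sell(price=104, qty=4): fills=none; bids=[-] asks=[#1:2@103 #3:4@104]
After op 4 [order #4] limit_buy(price=104, qty=8): fills=#4x#1:2@103 #4x#3:4@104; bids=[#4:2@104] asks=[-]
After op 5 [order #5] market_sell(qty=7): fills=#4x#5:2@104; bids=[-] asks=[-]
After op 6 [order #6] limit_sell(price=100, qty=10): fills=none; bids=[-] asks=[#6:10@100]
After op 7 [order #7] limit_buy(price=100, qty=6): fills=#7x#6:6@100; bids=[-] asks=[#6:4@100]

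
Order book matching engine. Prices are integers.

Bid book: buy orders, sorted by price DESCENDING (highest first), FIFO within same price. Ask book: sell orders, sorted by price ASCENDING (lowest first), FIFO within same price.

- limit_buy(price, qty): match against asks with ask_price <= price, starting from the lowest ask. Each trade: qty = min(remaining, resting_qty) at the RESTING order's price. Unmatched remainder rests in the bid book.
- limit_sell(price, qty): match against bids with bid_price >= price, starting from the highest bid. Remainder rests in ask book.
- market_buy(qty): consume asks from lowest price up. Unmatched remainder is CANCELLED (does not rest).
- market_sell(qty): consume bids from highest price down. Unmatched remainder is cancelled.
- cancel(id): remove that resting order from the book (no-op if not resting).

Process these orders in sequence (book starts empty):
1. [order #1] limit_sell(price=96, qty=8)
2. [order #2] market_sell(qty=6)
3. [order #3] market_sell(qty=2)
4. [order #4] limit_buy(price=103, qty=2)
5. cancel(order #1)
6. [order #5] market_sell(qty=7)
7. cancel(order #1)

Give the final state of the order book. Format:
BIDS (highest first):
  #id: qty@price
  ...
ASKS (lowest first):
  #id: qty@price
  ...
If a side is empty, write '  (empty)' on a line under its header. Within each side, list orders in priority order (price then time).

After op 1 [order #1] limit_sell(price=96, qty=8): fills=none; bids=[-] asks=[#1:8@96]
After op 2 [order #2] market_sell(qty=6): fills=none; bids=[-] asks=[#1:8@96]
After op 3 [order #3] market_sell(qty=2): fills=none; bids=[-] asks=[#1:8@96]
After op 4 [order #4] limit_buy(price=103, qty=2): fills=#4x#1:2@96; bids=[-] asks=[#1:6@96]
After op 5 cancel(order #1): fills=none; bids=[-] asks=[-]
After op 6 [order #5] market_sell(qty=7): fills=none; bids=[-] asks=[-]
After op 7 cancel(order #1): fills=none; bids=[-] asks=[-]

Answer: BIDS (highest first):
  (empty)
ASKS (lowest first):
  (empty)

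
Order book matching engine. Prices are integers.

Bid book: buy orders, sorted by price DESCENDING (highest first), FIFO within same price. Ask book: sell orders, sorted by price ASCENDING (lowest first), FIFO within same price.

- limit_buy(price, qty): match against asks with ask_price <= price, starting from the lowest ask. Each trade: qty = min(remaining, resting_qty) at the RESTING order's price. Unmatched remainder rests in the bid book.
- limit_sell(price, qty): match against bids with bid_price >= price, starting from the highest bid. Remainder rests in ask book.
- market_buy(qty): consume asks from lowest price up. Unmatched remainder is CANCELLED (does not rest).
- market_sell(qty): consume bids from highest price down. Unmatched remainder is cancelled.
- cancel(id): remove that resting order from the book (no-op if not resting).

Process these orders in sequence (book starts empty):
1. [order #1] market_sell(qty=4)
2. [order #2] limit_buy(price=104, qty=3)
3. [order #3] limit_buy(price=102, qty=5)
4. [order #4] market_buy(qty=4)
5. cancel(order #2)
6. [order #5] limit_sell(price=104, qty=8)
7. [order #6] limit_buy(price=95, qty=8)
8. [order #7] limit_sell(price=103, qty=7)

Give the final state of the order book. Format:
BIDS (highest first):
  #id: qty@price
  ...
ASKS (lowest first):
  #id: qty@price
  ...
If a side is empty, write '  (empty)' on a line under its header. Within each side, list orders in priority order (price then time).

After op 1 [order #1] market_sell(qty=4): fills=none; bids=[-] asks=[-]
After op 2 [order #2] limit_buy(price=104, qty=3): fills=none; bids=[#2:3@104] asks=[-]
After op 3 [order #3] limit_buy(price=102, qty=5): fills=none; bids=[#2:3@104 #3:5@102] asks=[-]
After op 4 [order #4] market_buy(qty=4): fills=none; bids=[#2:3@104 #3:5@102] asks=[-]
After op 5 cancel(order #2): fills=none; bids=[#3:5@102] asks=[-]
After op 6 [order #5] limit_sell(price=104, qty=8): fills=none; bids=[#3:5@102] asks=[#5:8@104]
After op 7 [order #6] limit_buy(price=95, qty=8): fills=none; bids=[#3:5@102 #6:8@95] asks=[#5:8@104]
After op 8 [order #7] limit_sell(price=103, qty=7): fills=none; bids=[#3:5@102 #6:8@95] asks=[#7:7@103 #5:8@104]

Answer: BIDS (highest first):
  #3: 5@102
  #6: 8@95
ASKS (lowest first):
  #7: 7@103
  #5: 8@104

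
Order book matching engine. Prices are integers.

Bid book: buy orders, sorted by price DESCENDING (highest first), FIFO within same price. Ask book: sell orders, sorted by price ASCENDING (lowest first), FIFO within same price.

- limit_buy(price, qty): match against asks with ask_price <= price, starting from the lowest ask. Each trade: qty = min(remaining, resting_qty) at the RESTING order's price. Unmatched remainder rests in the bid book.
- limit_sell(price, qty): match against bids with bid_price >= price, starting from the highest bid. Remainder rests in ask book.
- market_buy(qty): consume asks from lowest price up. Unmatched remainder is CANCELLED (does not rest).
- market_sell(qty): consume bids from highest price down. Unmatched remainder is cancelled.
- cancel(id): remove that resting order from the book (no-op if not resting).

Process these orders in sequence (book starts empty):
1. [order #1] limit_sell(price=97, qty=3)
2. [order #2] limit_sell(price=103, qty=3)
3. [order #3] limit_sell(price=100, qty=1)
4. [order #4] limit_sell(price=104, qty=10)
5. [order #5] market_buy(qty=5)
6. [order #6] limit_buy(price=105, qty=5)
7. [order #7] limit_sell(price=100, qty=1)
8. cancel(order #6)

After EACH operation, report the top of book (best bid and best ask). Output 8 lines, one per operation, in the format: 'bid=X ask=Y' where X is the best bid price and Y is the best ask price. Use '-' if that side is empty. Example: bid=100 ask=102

After op 1 [order #1] limit_sell(price=97, qty=3): fills=none; bids=[-] asks=[#1:3@97]
After op 2 [order #2] limit_sell(price=103, qty=3): fills=none; bids=[-] asks=[#1:3@97 #2:3@103]
After op 3 [order #3] limit_sell(price=100, qty=1): fills=none; bids=[-] asks=[#1:3@97 #3:1@100 #2:3@103]
After op 4 [order #4] limit_sell(price=104, qty=10): fills=none; bids=[-] asks=[#1:3@97 #3:1@100 #2:3@103 #4:10@104]
After op 5 [order #5] market_buy(qty=5): fills=#5x#1:3@97 #5x#3:1@100 #5x#2:1@103; bids=[-] asks=[#2:2@103 #4:10@104]
After op 6 [order #6] limit_buy(price=105, qty=5): fills=#6x#2:2@103 #6x#4:3@104; bids=[-] asks=[#4:7@104]
After op 7 [order #7] limit_sell(price=100, qty=1): fills=none; bids=[-] asks=[#7:1@100 #4:7@104]
After op 8 cancel(order #6): fills=none; bids=[-] asks=[#7:1@100 #4:7@104]

Answer: bid=- ask=97
bid=- ask=97
bid=- ask=97
bid=- ask=97
bid=- ask=103
bid=- ask=104
bid=- ask=100
bid=- ask=100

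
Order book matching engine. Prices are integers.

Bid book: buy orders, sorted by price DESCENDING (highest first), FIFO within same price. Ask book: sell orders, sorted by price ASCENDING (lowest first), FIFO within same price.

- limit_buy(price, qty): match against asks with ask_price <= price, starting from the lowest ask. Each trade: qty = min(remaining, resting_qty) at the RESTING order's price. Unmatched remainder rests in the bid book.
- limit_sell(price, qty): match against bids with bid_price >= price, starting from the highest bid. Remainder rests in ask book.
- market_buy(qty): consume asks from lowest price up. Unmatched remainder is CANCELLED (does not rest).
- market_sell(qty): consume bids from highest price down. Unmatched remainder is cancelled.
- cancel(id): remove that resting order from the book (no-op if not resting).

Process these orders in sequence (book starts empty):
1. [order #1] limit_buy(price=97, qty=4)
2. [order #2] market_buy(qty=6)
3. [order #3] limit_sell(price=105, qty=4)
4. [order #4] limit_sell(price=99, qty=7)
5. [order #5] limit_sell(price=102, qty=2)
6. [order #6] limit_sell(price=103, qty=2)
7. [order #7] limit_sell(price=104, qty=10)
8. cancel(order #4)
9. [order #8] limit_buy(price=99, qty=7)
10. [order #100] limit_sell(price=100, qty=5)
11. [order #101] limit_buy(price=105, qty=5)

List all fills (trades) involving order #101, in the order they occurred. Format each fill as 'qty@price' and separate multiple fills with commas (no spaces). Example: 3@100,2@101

After op 1 [order #1] limit_buy(price=97, qty=4): fills=none; bids=[#1:4@97] asks=[-]
After op 2 [order #2] market_buy(qty=6): fills=none; bids=[#1:4@97] asks=[-]
After op 3 [order #3] limit_sell(price=105, qty=4): fills=none; bids=[#1:4@97] asks=[#3:4@105]
After op 4 [order #4] limit_sell(price=99, qty=7): fills=none; bids=[#1:4@97] asks=[#4:7@99 #3:4@105]
After op 5 [order #5] limit_sell(price=102, qty=2): fills=none; bids=[#1:4@97] asks=[#4:7@99 #5:2@102 #3:4@105]
After op 6 [order #6] limit_sell(price=103, qty=2): fills=none; bids=[#1:4@97] asks=[#4:7@99 #5:2@102 #6:2@103 #3:4@105]
After op 7 [order #7] limit_sell(price=104, qty=10): fills=none; bids=[#1:4@97] asks=[#4:7@99 #5:2@102 #6:2@103 #7:10@104 #3:4@105]
After op 8 cancel(order #4): fills=none; bids=[#1:4@97] asks=[#5:2@102 #6:2@103 #7:10@104 #3:4@105]
After op 9 [order #8] limit_buy(price=99, qty=7): fills=none; bids=[#8:7@99 #1:4@97] asks=[#5:2@102 #6:2@103 #7:10@104 #3:4@105]
After op 10 [order #100] limit_sell(price=100, qty=5): fills=none; bids=[#8:7@99 #1:4@97] asks=[#100:5@100 #5:2@102 #6:2@103 #7:10@104 #3:4@105]
After op 11 [order #101] limit_buy(price=105, qty=5): fills=#101x#100:5@100; bids=[#8:7@99 #1:4@97] asks=[#5:2@102 #6:2@103 #7:10@104 #3:4@105]

Answer: 5@100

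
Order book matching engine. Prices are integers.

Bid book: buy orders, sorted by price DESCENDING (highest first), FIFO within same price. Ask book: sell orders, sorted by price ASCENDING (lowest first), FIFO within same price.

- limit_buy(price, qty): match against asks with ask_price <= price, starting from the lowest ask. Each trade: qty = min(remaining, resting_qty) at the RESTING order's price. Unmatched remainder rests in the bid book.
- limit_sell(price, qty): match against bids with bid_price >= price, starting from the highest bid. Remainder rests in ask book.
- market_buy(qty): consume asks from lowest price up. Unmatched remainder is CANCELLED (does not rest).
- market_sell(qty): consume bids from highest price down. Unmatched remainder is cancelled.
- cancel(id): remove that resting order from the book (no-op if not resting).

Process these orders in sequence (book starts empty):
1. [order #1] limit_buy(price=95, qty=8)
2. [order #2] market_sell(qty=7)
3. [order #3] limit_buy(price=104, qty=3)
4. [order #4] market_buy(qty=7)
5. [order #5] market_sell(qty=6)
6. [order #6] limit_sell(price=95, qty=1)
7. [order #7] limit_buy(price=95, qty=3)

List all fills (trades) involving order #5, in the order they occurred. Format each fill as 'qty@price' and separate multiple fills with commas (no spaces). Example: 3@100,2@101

After op 1 [order #1] limit_buy(price=95, qty=8): fills=none; bids=[#1:8@95] asks=[-]
After op 2 [order #2] market_sell(qty=7): fills=#1x#2:7@95; bids=[#1:1@95] asks=[-]
After op 3 [order #3] limit_buy(price=104, qty=3): fills=none; bids=[#3:3@104 #1:1@95] asks=[-]
After op 4 [order #4] market_buy(qty=7): fills=none; bids=[#3:3@104 #1:1@95] asks=[-]
After op 5 [order #5] market_sell(qty=6): fills=#3x#5:3@104 #1x#5:1@95; bids=[-] asks=[-]
After op 6 [order #6] limit_sell(price=95, qty=1): fills=none; bids=[-] asks=[#6:1@95]
After op 7 [order #7] limit_buy(price=95, qty=3): fills=#7x#6:1@95; bids=[#7:2@95] asks=[-]

Answer: 3@104,1@95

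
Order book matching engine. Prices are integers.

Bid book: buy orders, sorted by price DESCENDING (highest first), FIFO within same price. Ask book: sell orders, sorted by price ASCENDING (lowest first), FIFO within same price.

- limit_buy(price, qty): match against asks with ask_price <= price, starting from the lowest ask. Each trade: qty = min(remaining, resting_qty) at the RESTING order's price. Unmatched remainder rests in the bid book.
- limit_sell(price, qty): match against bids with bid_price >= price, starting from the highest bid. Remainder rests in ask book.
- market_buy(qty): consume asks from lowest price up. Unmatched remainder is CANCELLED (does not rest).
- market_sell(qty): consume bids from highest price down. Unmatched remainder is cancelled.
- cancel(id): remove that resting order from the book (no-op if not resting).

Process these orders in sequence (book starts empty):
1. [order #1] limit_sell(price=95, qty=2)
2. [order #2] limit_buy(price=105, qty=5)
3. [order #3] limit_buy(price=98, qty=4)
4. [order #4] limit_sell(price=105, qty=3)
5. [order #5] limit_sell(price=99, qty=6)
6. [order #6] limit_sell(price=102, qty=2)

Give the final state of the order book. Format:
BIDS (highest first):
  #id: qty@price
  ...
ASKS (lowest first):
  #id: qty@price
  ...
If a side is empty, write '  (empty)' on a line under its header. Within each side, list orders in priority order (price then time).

After op 1 [order #1] limit_sell(price=95, qty=2): fills=none; bids=[-] asks=[#1:2@95]
After op 2 [order #2] limit_buy(price=105, qty=5): fills=#2x#1:2@95; bids=[#2:3@105] asks=[-]
After op 3 [order #3] limit_buy(price=98, qty=4): fills=none; bids=[#2:3@105 #3:4@98] asks=[-]
After op 4 [order #4] limit_sell(price=105, qty=3): fills=#2x#4:3@105; bids=[#3:4@98] asks=[-]
After op 5 [order #5] limit_sell(price=99, qty=6): fills=none; bids=[#3:4@98] asks=[#5:6@99]
After op 6 [order #6] limit_sell(price=102, qty=2): fills=none; bids=[#3:4@98] asks=[#5:6@99 #6:2@102]

Answer: BIDS (highest first):
  #3: 4@98
ASKS (lowest first):
  #5: 6@99
  #6: 2@102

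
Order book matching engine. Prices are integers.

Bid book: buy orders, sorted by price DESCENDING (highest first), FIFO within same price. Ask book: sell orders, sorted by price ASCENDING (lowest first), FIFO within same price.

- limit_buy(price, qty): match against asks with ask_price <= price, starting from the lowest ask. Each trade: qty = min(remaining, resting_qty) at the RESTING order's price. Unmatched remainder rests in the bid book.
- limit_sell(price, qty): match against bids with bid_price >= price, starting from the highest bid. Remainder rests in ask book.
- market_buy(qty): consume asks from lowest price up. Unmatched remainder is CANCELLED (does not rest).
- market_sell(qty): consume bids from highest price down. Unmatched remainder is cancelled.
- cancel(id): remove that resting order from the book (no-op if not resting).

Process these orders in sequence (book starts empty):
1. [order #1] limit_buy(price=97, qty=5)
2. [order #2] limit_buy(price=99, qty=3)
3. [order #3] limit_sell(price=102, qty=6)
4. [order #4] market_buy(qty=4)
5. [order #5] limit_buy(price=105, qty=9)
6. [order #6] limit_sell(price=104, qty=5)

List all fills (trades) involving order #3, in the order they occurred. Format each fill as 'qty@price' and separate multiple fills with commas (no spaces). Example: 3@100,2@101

After op 1 [order #1] limit_buy(price=97, qty=5): fills=none; bids=[#1:5@97] asks=[-]
After op 2 [order #2] limit_buy(price=99, qty=3): fills=none; bids=[#2:3@99 #1:5@97] asks=[-]
After op 3 [order #3] limit_sell(price=102, qty=6): fills=none; bids=[#2:3@99 #1:5@97] asks=[#3:6@102]
After op 4 [order #4] market_buy(qty=4): fills=#4x#3:4@102; bids=[#2:3@99 #1:5@97] asks=[#3:2@102]
After op 5 [order #5] limit_buy(price=105, qty=9): fills=#5x#3:2@102; bids=[#5:7@105 #2:3@99 #1:5@97] asks=[-]
After op 6 [order #6] limit_sell(price=104, qty=5): fills=#5x#6:5@105; bids=[#5:2@105 #2:3@99 #1:5@97] asks=[-]

Answer: 4@102,2@102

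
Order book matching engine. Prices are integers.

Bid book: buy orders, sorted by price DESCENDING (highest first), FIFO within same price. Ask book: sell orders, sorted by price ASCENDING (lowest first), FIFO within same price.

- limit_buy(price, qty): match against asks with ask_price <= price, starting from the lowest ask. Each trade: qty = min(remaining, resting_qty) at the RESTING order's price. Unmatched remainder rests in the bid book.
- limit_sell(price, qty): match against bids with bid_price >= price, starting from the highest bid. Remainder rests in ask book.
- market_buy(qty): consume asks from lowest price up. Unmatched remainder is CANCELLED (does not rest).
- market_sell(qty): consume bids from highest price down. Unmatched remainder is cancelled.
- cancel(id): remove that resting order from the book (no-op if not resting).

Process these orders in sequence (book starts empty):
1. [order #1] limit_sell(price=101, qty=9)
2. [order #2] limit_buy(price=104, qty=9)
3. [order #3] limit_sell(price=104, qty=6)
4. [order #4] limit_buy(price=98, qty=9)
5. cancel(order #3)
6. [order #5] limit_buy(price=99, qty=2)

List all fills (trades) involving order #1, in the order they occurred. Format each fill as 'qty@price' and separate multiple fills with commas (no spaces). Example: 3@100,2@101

Answer: 9@101

Derivation:
After op 1 [order #1] limit_sell(price=101, qty=9): fills=none; bids=[-] asks=[#1:9@101]
After op 2 [order #2] limit_buy(price=104, qty=9): fills=#2x#1:9@101; bids=[-] asks=[-]
After op 3 [order #3] limit_sell(price=104, qty=6): fills=none; bids=[-] asks=[#3:6@104]
After op 4 [order #4] limit_buy(price=98, qty=9): fills=none; bids=[#4:9@98] asks=[#3:6@104]
After op 5 cancel(order #3): fills=none; bids=[#4:9@98] asks=[-]
After op 6 [order #5] limit_buy(price=99, qty=2): fills=none; bids=[#5:2@99 #4:9@98] asks=[-]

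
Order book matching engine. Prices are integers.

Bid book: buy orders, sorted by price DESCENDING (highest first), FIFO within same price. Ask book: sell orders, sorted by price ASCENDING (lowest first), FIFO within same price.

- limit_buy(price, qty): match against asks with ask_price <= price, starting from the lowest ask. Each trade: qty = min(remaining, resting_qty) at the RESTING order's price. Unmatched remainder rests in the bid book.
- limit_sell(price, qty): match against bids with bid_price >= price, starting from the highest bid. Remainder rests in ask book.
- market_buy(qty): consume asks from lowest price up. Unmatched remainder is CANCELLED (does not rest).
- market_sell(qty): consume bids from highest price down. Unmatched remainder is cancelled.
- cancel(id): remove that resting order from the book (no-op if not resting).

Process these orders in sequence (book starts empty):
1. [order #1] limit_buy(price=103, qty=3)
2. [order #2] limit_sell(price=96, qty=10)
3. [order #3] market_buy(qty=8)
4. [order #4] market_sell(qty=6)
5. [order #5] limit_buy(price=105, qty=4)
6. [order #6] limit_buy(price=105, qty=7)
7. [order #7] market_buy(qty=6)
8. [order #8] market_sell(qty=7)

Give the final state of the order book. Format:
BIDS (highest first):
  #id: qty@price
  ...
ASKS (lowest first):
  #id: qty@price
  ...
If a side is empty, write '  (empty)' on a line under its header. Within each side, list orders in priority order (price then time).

Answer: BIDS (highest first):
  #6: 4@105
ASKS (lowest first):
  (empty)

Derivation:
After op 1 [order #1] limit_buy(price=103, qty=3): fills=none; bids=[#1:3@103] asks=[-]
After op 2 [order #2] limit_sell(price=96, qty=10): fills=#1x#2:3@103; bids=[-] asks=[#2:7@96]
After op 3 [order #3] market_buy(qty=8): fills=#3x#2:7@96; bids=[-] asks=[-]
After op 4 [order #4] market_sell(qty=6): fills=none; bids=[-] asks=[-]
After op 5 [order #5] limit_buy(price=105, qty=4): fills=none; bids=[#5:4@105] asks=[-]
After op 6 [order #6] limit_buy(price=105, qty=7): fills=none; bids=[#5:4@105 #6:7@105] asks=[-]
After op 7 [order #7] market_buy(qty=6): fills=none; bids=[#5:4@105 #6:7@105] asks=[-]
After op 8 [order #8] market_sell(qty=7): fills=#5x#8:4@105 #6x#8:3@105; bids=[#6:4@105] asks=[-]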